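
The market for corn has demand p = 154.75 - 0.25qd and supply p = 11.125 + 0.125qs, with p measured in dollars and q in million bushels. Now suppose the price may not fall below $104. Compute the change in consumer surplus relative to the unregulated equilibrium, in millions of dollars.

-13185

Rearranging demand gives qd = 619 - 4p; rearranging supply gives qs = 8p - 89. Setting quantity demanded equal to quantity supplied, 619 - 4p = 8p - 89, gives p* = 59 and q* = 383.
The floor of 104 is above the equilibrium price 59, so it binds.
At p = 104: qd = 619 - 4·104 = 203 and qs = 8·104 - 89 = 743.
Consumer surplus without the control is ½ · (154.75 - 59) · 383 = 18336.125.
With the floor, consumers buy 203 units at 104, so CS = ½ · (154.75 - 104) · 203 = 5151.125.
Change in consumer surplus = 5151.125 - 18336.125 = -13185.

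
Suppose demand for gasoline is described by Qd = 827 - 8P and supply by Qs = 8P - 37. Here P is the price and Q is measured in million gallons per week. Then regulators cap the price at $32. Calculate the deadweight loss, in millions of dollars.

Equilibrium: 827 - 8P = 8P - 37, so 864 = 16P and P* = 54, Q* = 395.
The ceiling of 32 is below the equilibrium price 54, so it binds.
At P = 32: Qd = 827 - 8·32 = 571 and Qs = 8·32 - 37 = 219.
Quantity traded falls to 219. At Q = 219 the demand price is (827 - 219)/8 = 76 and the supply price is (37 + 219)/8 = 32.
Deadweight loss = ½ · (76 - 32) · (395 - 219) = ½ · 44 · 176 = 3872.

3872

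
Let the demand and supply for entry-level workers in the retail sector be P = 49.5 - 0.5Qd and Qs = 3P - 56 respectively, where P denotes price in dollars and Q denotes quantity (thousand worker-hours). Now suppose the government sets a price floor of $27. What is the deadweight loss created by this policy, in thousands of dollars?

Rearranging demand gives Qd = 99 - 2P. Equilibrium: 99 - 2P = 3P - 56, so 155 = 5P and P* = 31, Q* = 37.
Since 27 is below P* = 31, the floor does not bind and the free-market outcome prevails.
Since the control does not bind, no trades are prevented and deadweight loss is zero.

0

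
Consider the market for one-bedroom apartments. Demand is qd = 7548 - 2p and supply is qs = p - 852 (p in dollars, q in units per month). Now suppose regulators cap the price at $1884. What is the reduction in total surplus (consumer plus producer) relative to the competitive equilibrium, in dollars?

629292

Without the control the market clears where 7548 - 2p = p - 852, i.e. p* = 2800 and q* = 1948.
Because the ceiling (1884) lies below the market-clearing price, it is binding.
At p = 1884: qd = 7548 - 2·1884 = 3780 and qs = 1884 - 852 = 1032.
Quantity traded falls to 1032. At q = 1032 the demand price is (7548 - 1032)/2 = 3258 and the supply price is 852 + 1032 = 1884.
Deadweight loss = ½ · (3258 - 1884) · (1948 - 1032) = ½ · 1374 · 916 = 629292.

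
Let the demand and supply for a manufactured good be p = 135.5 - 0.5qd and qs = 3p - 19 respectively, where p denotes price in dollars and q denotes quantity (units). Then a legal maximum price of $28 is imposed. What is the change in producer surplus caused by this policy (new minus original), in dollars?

-3300

Rearranging demand gives qd = 271 - 2p. Equilibrium: 271 - 2p = 3p - 19, so 290 = 5p and p* = 58, q* = 155.
Since 28 < 58, the ceiling is binding.
At p = 28: qd = 271 - 2·28 = 215 and qs = 3·28 - 19 = 65.
Producer surplus without the control is ½ · (58 - 19/3) · 155 = 24025/6.
With the ceiling, producers sell 65 units at 28, so PS = ½ · (28 - 19/3) · 65 = 4225/6.
Change in producer surplus = 4225/6 - 24025/6 = -3300.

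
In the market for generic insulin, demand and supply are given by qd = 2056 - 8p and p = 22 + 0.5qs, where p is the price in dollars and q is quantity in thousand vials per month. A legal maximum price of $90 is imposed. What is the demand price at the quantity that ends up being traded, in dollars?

240

Rearranging supply gives qs = 2p - 44. Equilibrium: 2056 - 8p = 2p - 44, so 2100 = 10p and p* = 210, q* = 376.
Since 90 < 210, the ceiling is binding.
At p = 90: qd = 2056 - 8·90 = 1336 and qs = 2·90 - 44 = 136.
Only 136 units reach the market. On the demand curve, the marginal buyer's willingness to pay at q = 136 is (2056 - 136)/8 = 240.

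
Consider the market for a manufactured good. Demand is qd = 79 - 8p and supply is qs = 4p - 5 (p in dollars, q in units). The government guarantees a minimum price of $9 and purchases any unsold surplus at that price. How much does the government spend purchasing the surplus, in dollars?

Without the control the market clears where 79 - 8p = 4p - 5, i.e. p* = 7 and q* = 23.
Because the floor (9) lies above the market-clearing price, it is binding.
At p = 9: qd = 79 - 8·9 = 7 and qs = 4·9 - 5 = 31.
Surplus = qs - qd = 24.
Government expenditure = surplus × support price = 24 × 9 = 216.

216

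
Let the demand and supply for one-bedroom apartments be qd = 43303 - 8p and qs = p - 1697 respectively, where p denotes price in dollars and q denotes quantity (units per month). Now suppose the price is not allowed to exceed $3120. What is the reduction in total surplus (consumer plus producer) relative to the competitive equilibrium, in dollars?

Equilibrium: 43303 - 8p = p - 1697, so 45000 = 9p and p* = 5000, q* = 3303.
Because the ceiling (3120) lies below the market-clearing price, it is binding.
At p = 3120: qd = 43303 - 8·3120 = 18343 and qs = 3120 - 1697 = 1423.
Quantity traded falls to 1423. At q = 1423 the demand price is (43303 - 1423)/8 = 5235 and the supply price is 1697 + 1423 = 3120.
Deadweight loss = ½ · (5235 - 3120) · (3303 - 1423) = ½ · 2115 · 1880 = 1988100.

1988100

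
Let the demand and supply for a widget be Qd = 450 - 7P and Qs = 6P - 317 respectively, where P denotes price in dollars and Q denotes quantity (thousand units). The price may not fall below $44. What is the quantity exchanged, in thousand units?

37

Without the control the market clears where 450 - 7P = 6P - 317, i.e. P* = 59 and Q* = 37.
Since 44 is below P* = 59, the floor does not bind and the free-market outcome prevails.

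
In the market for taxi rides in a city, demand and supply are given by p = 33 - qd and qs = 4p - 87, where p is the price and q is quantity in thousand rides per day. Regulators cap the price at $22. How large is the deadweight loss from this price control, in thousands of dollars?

40

Rearranging demand gives qd = 33 - p. Equilibrium: 33 - p = 4p - 87, so 120 = 5p and p* = 24, q* = 9.
Because the ceiling (22) lies below the market-clearing price, it is binding.
At p = 22: qd = 33 - 22 = 11 and qs = 4·22 - 87 = 1.
Quantity traded falls to 1. At q = 1 the demand price is 33 - 1 = 32 and the supply price is (87 + 1)/4 = 22.
Deadweight loss = ½ · (32 - 22) · (9 - 1) = ½ · 10 · 8 = 40.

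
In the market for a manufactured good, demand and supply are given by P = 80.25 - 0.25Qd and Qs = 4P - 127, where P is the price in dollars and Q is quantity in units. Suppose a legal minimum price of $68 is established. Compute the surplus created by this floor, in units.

96

Rearranging demand gives Qd = 321 - 4P. Equilibrium: 321 - 4P = 4P - 127, so 448 = 8P and P* = 56, Q* = 97.
The floor of 68 is above the equilibrium price 56, so it binds.
At P = 68: Qd = 321 - 4·68 = 49 and Qs = 4·68 - 127 = 145.
Surplus = Qs - Qd = 145 - 49 = 96.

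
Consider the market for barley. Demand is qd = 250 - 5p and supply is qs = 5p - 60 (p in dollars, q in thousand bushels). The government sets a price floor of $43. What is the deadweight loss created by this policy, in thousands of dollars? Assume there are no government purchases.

Equilibrium: 250 - 5p = 5p - 60, so 310 = 10p and p* = 31, q* = 95.
Since 43 > 31, the floor is binding.
At p = 43: qd = 250 - 5·43 = 35 and qs = 5·43 - 60 = 155.
Quantity traded falls to 35. At q = 35 the demand price is (250 - 35)/5 = 43 and the supply price is (60 + 35)/5 = 19.
Deadweight loss = ½ · (43 - 19) · (95 - 35) = ½ · 24 · 60 = 720.

720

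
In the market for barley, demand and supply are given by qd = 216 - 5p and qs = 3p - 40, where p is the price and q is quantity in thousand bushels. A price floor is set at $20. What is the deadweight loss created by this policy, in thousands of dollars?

In a free market, 216 - 5p = 3p - 40 gives the equilibrium p* = 32, q* = 56.
Since 20 is below p* = 32, the floor does not bind and the free-market outcome prevails.
Since the control does not bind, no trades are prevented and deadweight loss is zero.

0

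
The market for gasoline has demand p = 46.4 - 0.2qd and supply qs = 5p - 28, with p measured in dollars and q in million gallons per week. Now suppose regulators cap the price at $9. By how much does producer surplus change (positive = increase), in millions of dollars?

Rearranging demand gives qd = 232 - 5p. Equilibrium: 232 - 5p = 5p - 28, so 260 = 10p and p* = 26, q* = 102.
Because the ceiling (9) lies below the market-clearing price, it is binding.
At p = 9: qd = 232 - 5·9 = 187 and qs = 5·9 - 28 = 17.
Producer surplus without the control is ½ · (26 - 5.6) · 102 = 1040.4.
With the ceiling, producers sell 17 units at 9, so PS = ½ · (9 - 5.6) · 17 = 28.9.
Change in producer surplus = 28.9 - 1040.4 = -1011.5.

-1011.5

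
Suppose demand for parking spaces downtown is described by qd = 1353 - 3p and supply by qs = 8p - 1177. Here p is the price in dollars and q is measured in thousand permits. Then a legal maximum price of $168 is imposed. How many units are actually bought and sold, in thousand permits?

167

Setting quantity demanded equal to quantity supplied, 1353 - 3p = 8p - 1177, gives p* = 230 and q* = 663.
The ceiling of 168 is below the equilibrium price 230, so it binds.
At p = 168: qd = 1353 - 3·168 = 849 and qs = 8·168 - 1177 = 167.
The quantity actually transacted is the short side, supply: 167.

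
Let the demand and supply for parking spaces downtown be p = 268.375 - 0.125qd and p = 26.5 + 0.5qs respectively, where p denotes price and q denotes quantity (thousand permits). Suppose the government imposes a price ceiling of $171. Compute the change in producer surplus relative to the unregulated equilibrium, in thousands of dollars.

-16562

Rearranging demand gives qd = 2147 - 8p; rearranging supply gives qs = 2p - 53. Equilibrium: 2147 - 8p = 2p - 53, so 2200 = 10p and p* = 220, q* = 387.
The ceiling of 171 is below the equilibrium price 220, so it binds.
At p = 171: qd = 2147 - 8·171 = 779 and qs = 2·171 - 53 = 289.
Producer surplus without the control is ½ · (220 - 26.5) · 387 = 37442.25.
With the ceiling, producers sell 289 units at 171, so PS = ½ · (171 - 26.5) · 289 = 20880.25.
Change in producer surplus = 20880.25 - 37442.25 = -16562.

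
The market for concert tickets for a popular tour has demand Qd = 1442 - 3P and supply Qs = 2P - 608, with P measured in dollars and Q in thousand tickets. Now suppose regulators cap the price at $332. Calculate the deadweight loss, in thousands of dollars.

10140

Setting quantity demanded equal to quantity supplied, 1442 - 3P = 2P - 608, gives P* = 410 and Q* = 212.
Because the ceiling (332) lies below the market-clearing price, it is binding.
At P = 332: Qd = 1442 - 3·332 = 446 and Qs = 2·332 - 608 = 56.
Quantity traded falls to 56. At Q = 56 the demand price is (1442 - 56)/3 = 462 and the supply price is (608 + 56)/2 = 332.
Deadweight loss = ½ · (462 - 332) · (212 - 56) = ½ · 130 · 156 = 10140.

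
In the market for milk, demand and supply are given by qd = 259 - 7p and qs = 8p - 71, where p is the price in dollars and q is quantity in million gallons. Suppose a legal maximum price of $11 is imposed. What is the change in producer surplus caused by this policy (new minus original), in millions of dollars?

Setting quantity demanded equal to quantity supplied, 259 - 7p = 8p - 71, gives p* = 22 and q* = 105.
Because the ceiling (11) lies below the market-clearing price, it is binding.
At p = 11: qd = 259 - 7·11 = 182 and qs = 8·11 - 71 = 17.
Producer surplus without the control is ½ · (22 - 8.875) · 105 = 689.0625.
With the ceiling, producers sell 17 units at 11, so PS = ½ · (11 - 8.875) · 17 = 18.0625.
Change in producer surplus = 18.0625 - 689.0625 = -671.

-671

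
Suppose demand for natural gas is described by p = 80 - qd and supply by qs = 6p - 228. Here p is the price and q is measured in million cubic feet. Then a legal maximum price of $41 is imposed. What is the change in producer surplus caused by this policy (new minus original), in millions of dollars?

-81

Rearranging demand gives qd = 80 - p. In a free market, 80 - p = 6p - 228 gives the equilibrium p* = 44, q* = 36.
The ceiling of 41 is below the equilibrium price 44, so it binds.
At p = 41: qd = 80 - 41 = 39 and qs = 6·41 - 228 = 18.
Producer surplus without the control is ½ · (44 - 38) · 36 = 108.
With the ceiling, producers sell 18 units at 41, so PS = ½ · (41 - 38) · 18 = 27.
Change in producer surplus = 27 - 108 = -81.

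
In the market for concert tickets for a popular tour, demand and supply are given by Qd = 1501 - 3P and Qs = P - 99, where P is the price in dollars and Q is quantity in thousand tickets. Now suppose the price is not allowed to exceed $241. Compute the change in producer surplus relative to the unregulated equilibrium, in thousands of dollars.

In a free market, 1501 - 3P = P - 99 gives the equilibrium P* = 400, Q* = 301.
Since 241 < 400, the ceiling is binding.
At P = 241: Qd = 1501 - 3·241 = 778 and Qs = 241 - 99 = 142.
Producer surplus without the control is ½ · (400 - 99) · 301 = 45300.5.
With the ceiling, producers sell 142 units at 241, so PS = ½ · (241 - 99) · 142 = 10082.
Change in producer surplus = 10082 - 45300.5 = -35218.5.

-35218.5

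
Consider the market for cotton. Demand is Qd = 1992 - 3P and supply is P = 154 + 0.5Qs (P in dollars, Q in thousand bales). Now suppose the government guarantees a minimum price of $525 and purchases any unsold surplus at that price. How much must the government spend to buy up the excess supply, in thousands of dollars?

Rearranging supply gives Qs = 2P - 308. Without the control the market clears where 1992 - 3P = 2P - 308, i.e. P* = 460 and Q* = 612.
The floor of 525 is above the equilibrium price 460, so it binds.
At P = 525: Qd = 1992 - 3·525 = 417 and Qs = 2·525 - 308 = 742.
Surplus = Qs - Qd = 325.
Government expenditure = surplus × support price = 325 × 525 = 170625.

170625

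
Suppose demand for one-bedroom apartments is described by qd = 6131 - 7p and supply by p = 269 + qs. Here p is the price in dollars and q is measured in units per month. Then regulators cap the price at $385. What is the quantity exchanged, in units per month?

Rearranging supply gives qs = p - 269. In a free market, 6131 - 7p = p - 269 gives the equilibrium p* = 800, q* = 531.
Since 385 < 800, the ceiling is binding.
At p = 385: qd = 6131 - 7·385 = 3436 and qs = 385 - 269 = 116.
The quantity actually transacted is the short side, supply: 116.

116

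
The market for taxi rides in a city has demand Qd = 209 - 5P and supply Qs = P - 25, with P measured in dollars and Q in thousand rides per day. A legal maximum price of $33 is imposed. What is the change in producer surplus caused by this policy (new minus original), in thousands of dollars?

-66

Equilibrium: 209 - 5P = P - 25, so 234 = 6P and P* = 39, Q* = 14.
Because the ceiling (33) lies below the market-clearing price, it is binding.
At P = 33: Qd = 209 - 5·33 = 44 and Qs = 33 - 25 = 8.
Producer surplus without the control is ½ · (39 - 25) · 14 = 98.
With the ceiling, producers sell 8 units at 33, so PS = ½ · (33 - 25) · 8 = 32.
Change in producer surplus = 32 - 98 = -66.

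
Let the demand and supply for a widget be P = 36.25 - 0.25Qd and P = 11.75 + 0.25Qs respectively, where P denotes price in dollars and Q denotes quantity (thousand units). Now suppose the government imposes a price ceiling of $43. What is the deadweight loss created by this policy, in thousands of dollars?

Rearranging demand gives Qd = 145 - 4P; rearranging supply gives Qs = 4P - 47. Without the control the market clears where 145 - 4P = 4P - 47, i.e. P* = 24 and Q* = 49.
Since 43 is above P* = 24, the ceiling does not bind and the free-market outcome prevails.
Since the control does not bind, no trades are prevented and deadweight loss is zero.

0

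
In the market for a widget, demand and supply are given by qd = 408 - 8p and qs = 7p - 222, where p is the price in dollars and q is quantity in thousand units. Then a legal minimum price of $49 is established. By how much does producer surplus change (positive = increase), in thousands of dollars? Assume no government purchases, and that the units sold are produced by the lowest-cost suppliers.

Setting quantity demanded equal to quantity supplied, 408 - 8p = 7p - 222, gives p* = 42 and q* = 72.
Because the floor (49) lies above the market-clearing price, it is binding.
At p = 49: qd = 408 - 8·49 = 16 and qs = 7·49 - 222 = 121.
Producer surplus without the control is ½ · (42 - 222/7) · 72 = 2592/7.
With the floor, 16 units are sold at 49. The supply price at q = 16 is 34, so PS = ½ · [(49 - 222/7) + (49 - 34)] · 16 = 1808/7.
Change in producer surplus = 1808/7 - 2592/7 = -112.

-112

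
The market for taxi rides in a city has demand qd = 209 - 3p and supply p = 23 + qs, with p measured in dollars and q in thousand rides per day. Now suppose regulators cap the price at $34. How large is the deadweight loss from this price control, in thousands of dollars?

384

Rearranging supply gives qs = p - 23. Without the control the market clears where 209 - 3p = p - 23, i.e. p* = 58 and q* = 35.
The ceiling of 34 is below the equilibrium price 58, so it binds.
At p = 34: qd = 209 - 3·34 = 107 and qs = 34 - 23 = 11.
Quantity traded falls to 11. At q = 11 the demand price is (209 - 11)/3 = 66 and the supply price is 23 + 11 = 34.
Deadweight loss = ½ · (66 - 34) · (35 - 11) = ½ · 32 · 24 = 384.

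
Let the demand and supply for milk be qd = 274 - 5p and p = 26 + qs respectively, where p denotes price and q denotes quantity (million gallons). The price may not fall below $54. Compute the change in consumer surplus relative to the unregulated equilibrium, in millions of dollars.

-56

Rearranging supply gives qs = p - 26. Equilibrium: 274 - 5p = p - 26, so 300 = 6p and p* = 50, q* = 24.
Since 54 > 50, the floor is binding.
At p = 54: qd = 274 - 5·54 = 4 and qs = 54 - 26 = 28.
Consumer surplus without the control is ½ · (54.8 - 50) · 24 = 57.6.
With the floor, consumers buy 4 units at 54, so CS = ½ · (54.8 - 54) · 4 = 1.6.
Change in consumer surplus = 1.6 - 57.6 = -56.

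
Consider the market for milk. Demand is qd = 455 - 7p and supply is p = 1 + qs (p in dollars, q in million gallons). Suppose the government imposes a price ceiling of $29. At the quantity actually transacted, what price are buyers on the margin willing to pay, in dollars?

61

Rearranging supply gives qs = p - 1. Without the control the market clears where 455 - 7p = p - 1, i.e. p* = 57 and q* = 56.
Because the ceiling (29) lies below the market-clearing price, it is binding.
At p = 29: qd = 455 - 7·29 = 252 and qs = 29 - 1 = 28.
Only 28 units reach the market. On the demand curve, the marginal buyer's willingness to pay at q = 28 is (455 - 28)/7 = 61.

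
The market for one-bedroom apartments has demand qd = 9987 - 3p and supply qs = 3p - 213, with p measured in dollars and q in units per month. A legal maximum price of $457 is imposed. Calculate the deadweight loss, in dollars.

4635147

Setting quantity demanded equal to quantity supplied, 9987 - 3p = 3p - 213, gives p* = 1700 and q* = 4887.
Because the ceiling (457) lies below the market-clearing price, it is binding.
At p = 457: qd = 9987 - 3·457 = 8616 and qs = 3·457 - 213 = 1158.
Quantity traded falls to 1158. At q = 1158 the demand price is (9987 - 1158)/3 = 2943 and the supply price is (213 + 1158)/3 = 457.
Deadweight loss = ½ · (2943 - 457) · (4887 - 1158) = ½ · 2486 · 3729 = 4635147.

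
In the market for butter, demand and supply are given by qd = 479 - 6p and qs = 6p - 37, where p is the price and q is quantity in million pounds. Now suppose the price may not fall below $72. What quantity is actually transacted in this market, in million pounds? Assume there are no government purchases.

In a free market, 479 - 6p = 6p - 37 gives the equilibrium p* = 43, q* = 221.
Since 72 > 43, the floor is binding.
At p = 72: qd = 479 - 6·72 = 47 and qs = 6·72 - 37 = 395.
The quantity actually transacted is the short side, demand: 47.

47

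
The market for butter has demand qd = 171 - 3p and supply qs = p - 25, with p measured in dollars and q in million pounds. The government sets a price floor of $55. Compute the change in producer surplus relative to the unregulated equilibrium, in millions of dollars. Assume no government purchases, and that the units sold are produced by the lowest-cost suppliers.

Setting quantity demanded equal to quantity supplied, 171 - 3p = p - 25, gives p* = 49 and q* = 24.
Since 55 > 49, the floor is binding.
At p = 55: qd = 171 - 3·55 = 6 and qs = 55 - 25 = 30.
Producer surplus without the control is ½ · (49 - 25) · 24 = 288.
With the floor, 6 units are sold at 55. The supply price at q = 6 is 31, so PS = ½ · [(55 - 25) + (55 - 31)] · 6 = 162.
Change in producer surplus = 162 - 288 = -126.

-126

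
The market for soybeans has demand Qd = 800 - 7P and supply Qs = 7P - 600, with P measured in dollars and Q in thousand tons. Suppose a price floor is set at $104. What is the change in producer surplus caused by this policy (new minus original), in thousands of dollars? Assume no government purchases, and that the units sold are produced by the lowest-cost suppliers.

232

In a free market, 800 - 7P = 7P - 600 gives the equilibrium P* = 100, Q* = 100.
Since 104 > 100, the floor is binding.
At P = 104: Qd = 800 - 7·104 = 72 and Qs = 7·104 - 600 = 128.
Producer surplus without the control is ½ · (100 - 600/7) · 100 = 5000/7.
With the floor, 72 units are sold at 104. The supply price at Q = 72 is 96, so PS = ½ · [(104 - 600/7) + (104 - 96)] · 72 = 6624/7.
Change in producer surplus = 6624/7 - 5000/7 = 232.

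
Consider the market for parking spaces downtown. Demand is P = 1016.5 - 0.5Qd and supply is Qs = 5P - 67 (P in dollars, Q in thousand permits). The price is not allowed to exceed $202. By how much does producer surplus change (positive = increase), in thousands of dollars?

-116424

Rearranging demand gives Qd = 2033 - 2P. Setting quantity demanded equal to quantity supplied, 2033 - 2P = 5P - 67, gives P* = 300 and Q* = 1433.
Since 202 < 300, the ceiling is binding.
At P = 202: Qd = 2033 - 2·202 = 1629 and Qs = 5·202 - 67 = 943.
Producer surplus without the control is ½ · (300 - 13.4) · 1433 = 205348.9.
With the ceiling, producers sell 943 units at 202, so PS = ½ · (202 - 13.4) · 943 = 88924.9.
Change in producer surplus = 88924.9 - 205348.9 = -116424.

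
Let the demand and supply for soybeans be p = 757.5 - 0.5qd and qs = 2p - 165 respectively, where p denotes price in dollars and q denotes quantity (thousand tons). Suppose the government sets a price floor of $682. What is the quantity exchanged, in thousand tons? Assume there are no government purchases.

Rearranging demand gives qd = 1515 - 2p. Without the control the market clears where 1515 - 2p = 2p - 165, i.e. p* = 420 and q* = 675.
Because the floor (682) lies above the market-clearing price, it is binding.
At p = 682: qd = 1515 - 2·682 = 151 and qs = 2·682 - 165 = 1199.
The quantity actually transacted is the short side, demand: 151.

151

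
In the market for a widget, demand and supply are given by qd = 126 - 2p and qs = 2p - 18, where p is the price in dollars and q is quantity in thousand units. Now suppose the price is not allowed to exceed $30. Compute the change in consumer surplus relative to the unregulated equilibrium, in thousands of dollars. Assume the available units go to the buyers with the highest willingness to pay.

216

In a free market, 126 - 2p = 2p - 18 gives the equilibrium p* = 36, q* = 54.
Because the ceiling (30) lies below the market-clearing price, it is binding.
At p = 30: qd = 126 - 2·30 = 66 and qs = 2·30 - 18 = 42.
Consumer surplus without the control is ½ · (63 - 36) · 54 = 729.
With the ceiling, 42 units are sold at 30 (assume they go to the highest-value buyers). The demand price at q = 42 is 42, so CS = ½ · [(63 - 30) + (42 - 30)] · 42 = 945.
Change in consumer surplus = 945 - 729 = 216.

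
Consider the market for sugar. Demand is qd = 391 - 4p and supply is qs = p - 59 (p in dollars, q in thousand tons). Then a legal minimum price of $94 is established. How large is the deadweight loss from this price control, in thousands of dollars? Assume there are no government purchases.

Setting quantity demanded equal to quantity supplied, 391 - 4p = p - 59, gives p* = 90 and q* = 31.
Because the floor (94) lies above the market-clearing price, it is binding.
At p = 94: qd = 391 - 4·94 = 15 and qs = 94 - 59 = 35.
Quantity traded falls to 15. At q = 15 the demand price is (391 - 15)/4 = 94 and the supply price is 59 + 15 = 74.
Deadweight loss = ½ · (94 - 74) · (31 - 15) = ½ · 20 · 16 = 160.

160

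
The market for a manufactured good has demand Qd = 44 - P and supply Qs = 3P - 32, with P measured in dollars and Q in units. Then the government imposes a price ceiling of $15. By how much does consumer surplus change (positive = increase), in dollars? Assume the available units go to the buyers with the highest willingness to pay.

-20

Setting quantity demanded equal to quantity supplied, 44 - P = 3P - 32, gives P* = 19 and Q* = 25.
The ceiling of 15 is below the equilibrium price 19, so it binds.
At P = 15: Qd = 44 - 15 = 29 and Qs = 3·15 - 32 = 13.
Consumer surplus without the control is ½ · (44 - 19) · 25 = 312.5.
With the ceiling, 13 units are sold at 15 (assume they go to the highest-value buyers). The demand price at Q = 13 is 31, so CS = ½ · [(44 - 15) + (31 - 15)] · 13 = 292.5.
Change in consumer surplus = 292.5 - 312.5 = -20.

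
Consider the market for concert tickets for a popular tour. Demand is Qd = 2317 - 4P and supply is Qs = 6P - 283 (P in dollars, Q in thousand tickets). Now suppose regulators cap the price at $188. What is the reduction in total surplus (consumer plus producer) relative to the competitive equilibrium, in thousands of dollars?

Equilibrium: 2317 - 4P = 6P - 283, so 2600 = 10P and P* = 260, Q* = 1277.
The ceiling of 188 is below the equilibrium price 260, so it binds.
At P = 188: Qd = 2317 - 4·188 = 1565 and Qs = 6·188 - 283 = 845.
Quantity traded falls to 845. At Q = 845 the demand price is (2317 - 845)/4 = 368 and the supply price is (283 + 845)/6 = 188.
Deadweight loss = ½ · (368 - 188) · (1277 - 845) = ½ · 180 · 432 = 38880.

38880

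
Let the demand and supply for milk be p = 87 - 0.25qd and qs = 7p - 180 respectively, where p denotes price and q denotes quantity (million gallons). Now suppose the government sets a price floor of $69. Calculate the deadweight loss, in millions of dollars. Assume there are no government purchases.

1386

Rearranging demand gives qd = 348 - 4p. Setting quantity demanded equal to quantity supplied, 348 - 4p = 7p - 180, gives p* = 48 and q* = 156.
Because the floor (69) lies above the market-clearing price, it is binding.
At p = 69: qd = 348 - 4·69 = 72 and qs = 7·69 - 180 = 303.
Quantity traded falls to 72. At q = 72 the demand price is (348 - 72)/4 = 69 and the supply price is (180 + 72)/7 = 36.
Deadweight loss = ½ · (69 - 36) · (156 - 72) = ½ · 33 · 84 = 1386.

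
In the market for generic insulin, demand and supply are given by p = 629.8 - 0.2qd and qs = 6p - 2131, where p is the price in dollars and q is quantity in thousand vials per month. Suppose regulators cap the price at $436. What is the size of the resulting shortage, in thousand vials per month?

Rearranging demand gives qd = 3149 - 5p. Without the control the market clears where 3149 - 5p = 6p - 2131, i.e. p* = 480 and q* = 749.
The ceiling of 436 is below the equilibrium price 480, so it binds.
At p = 436: qd = 3149 - 5·436 = 969 and qs = 6·436 - 2131 = 485.
Shortage = qd - qs = 969 - 485 = 484.

484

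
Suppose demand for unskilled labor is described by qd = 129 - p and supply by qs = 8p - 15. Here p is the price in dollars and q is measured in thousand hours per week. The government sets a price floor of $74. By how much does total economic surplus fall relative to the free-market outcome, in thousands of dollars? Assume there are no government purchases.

Setting quantity demanded equal to quantity supplied, 129 - p = 8p - 15, gives p* = 16 and q* = 113.
The floor of 74 is above the equilibrium price 16, so it binds.
At p = 74: qd = 129 - 74 = 55 and qs = 8·74 - 15 = 577.
Quantity traded falls to 55. At q = 55 the demand price is 129 - 55 = 74 and the supply price is (15 + 55)/8 = 8.75.
Deadweight loss = ½ · (74 - 8.75) · (113 - 55) = ½ · 65.25 · 58 = 1892.25.

1892.25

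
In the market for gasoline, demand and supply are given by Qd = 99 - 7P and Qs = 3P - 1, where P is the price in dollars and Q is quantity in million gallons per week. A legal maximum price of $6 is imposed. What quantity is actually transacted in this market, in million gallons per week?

17

In a free market, 99 - 7P = 3P - 1 gives the equilibrium P* = 10, Q* = 29.
The ceiling of 6 is below the equilibrium price 10, so it binds.
At P = 6: Qd = 99 - 7·6 = 57 and Qs = 3·6 - 1 = 17.
The quantity actually transacted is the short side, supply: 17.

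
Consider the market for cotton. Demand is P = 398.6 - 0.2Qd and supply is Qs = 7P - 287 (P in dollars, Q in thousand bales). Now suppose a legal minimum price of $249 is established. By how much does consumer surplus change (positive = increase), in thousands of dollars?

Rearranging demand gives Qd = 1993 - 5P. Without the control the market clears where 1993 - 5P = 7P - 287, i.e. P* = 190 and Q* = 1043.
Since 249 > 190, the floor is binding.
At P = 249: Qd = 1993 - 5·249 = 748 and Qs = 7·249 - 287 = 1456.
Consumer surplus without the control is ½ · (398.6 - 190) · 1043 = 108784.9.
With the floor, consumers buy 748 units at 249, so CS = ½ · (398.6 - 249) · 748 = 55950.4.
Change in consumer surplus = 55950.4 - 108784.9 = -52834.5.

-52834.5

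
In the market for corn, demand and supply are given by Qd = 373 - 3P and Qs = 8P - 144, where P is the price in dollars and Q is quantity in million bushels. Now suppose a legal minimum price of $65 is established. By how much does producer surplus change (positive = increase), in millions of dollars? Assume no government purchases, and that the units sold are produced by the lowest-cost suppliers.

3021.75

Without the control the market clears where 373 - 3P = 8P - 144, i.e. P* = 47 and Q* = 232.
The floor of 65 is above the equilibrium price 47, so it binds.
At P = 65: Qd = 373 - 3·65 = 178 and Qs = 8·65 - 144 = 376.
Producer surplus without the control is ½ · (47 - 18) · 232 = 3364.
With the floor, 178 units are sold at 65. The supply price at Q = 178 is 40.25, so PS = ½ · [(65 - 18) + (65 - 40.25)] · 178 = 6385.75.
Change in producer surplus = 6385.75 - 3364 = 3021.75.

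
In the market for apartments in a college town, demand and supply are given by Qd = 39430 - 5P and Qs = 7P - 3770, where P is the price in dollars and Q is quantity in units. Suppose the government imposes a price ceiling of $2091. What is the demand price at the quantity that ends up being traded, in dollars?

5712.6

Equilibrium: 39430 - 5P = 7P - 3770, so 43200 = 12P and P* = 3600, Q* = 21430.
The ceiling of 2091 is below the equilibrium price 3600, so it binds.
At P = 2091: Qd = 39430 - 5·2091 = 28975 and Qs = 7·2091 - 3770 = 10867.
Only 10867 units reach the market. On the demand curve, the marginal buyer's willingness to pay at Q = 10867 is (39430 - 10867)/5 = 5712.6.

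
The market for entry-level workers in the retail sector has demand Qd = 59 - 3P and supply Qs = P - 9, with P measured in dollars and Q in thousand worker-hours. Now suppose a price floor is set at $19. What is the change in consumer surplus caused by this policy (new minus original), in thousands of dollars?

Setting quantity demanded equal to quantity supplied, 59 - 3P = P - 9, gives P* = 17 and Q* = 8.
Because the floor (19) lies above the market-clearing price, it is binding.
At P = 19: Qd = 59 - 3·19 = 2 and Qs = 19 - 9 = 10.
Consumer surplus without the control is ½ · (59/3 - 17) · 8 = 32/3.
With the floor, consumers buy 2 units at 19, so CS = ½ · (59/3 - 19) · 2 = 2/3.
Change in consumer surplus = 2/3 - 32/3 = -10.

-10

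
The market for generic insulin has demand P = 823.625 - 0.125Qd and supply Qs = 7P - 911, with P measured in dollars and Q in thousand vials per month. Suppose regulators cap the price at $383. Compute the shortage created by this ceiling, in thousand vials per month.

Rearranging demand gives Qd = 6589 - 8P. Without the control the market clears where 6589 - 8P = 7P - 911, i.e. P* = 500 and Q* = 2589.
The ceiling of 383 is below the equilibrium price 500, so it binds.
At P = 383: Qd = 6589 - 8·383 = 3525 and Qs = 7·383 - 911 = 1770.
Shortage = Qd - Qs = 3525 - 1770 = 1755.

1755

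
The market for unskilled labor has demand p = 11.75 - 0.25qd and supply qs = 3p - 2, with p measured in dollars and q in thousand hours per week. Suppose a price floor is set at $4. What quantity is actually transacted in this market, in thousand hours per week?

19

Rearranging demand gives qd = 47 - 4p. Setting quantity demanded equal to quantity supplied, 47 - 4p = 3p - 2, gives p* = 7 and q* = 19.
Since 4 is below p* = 7, the floor does not bind and the free-market outcome prevails.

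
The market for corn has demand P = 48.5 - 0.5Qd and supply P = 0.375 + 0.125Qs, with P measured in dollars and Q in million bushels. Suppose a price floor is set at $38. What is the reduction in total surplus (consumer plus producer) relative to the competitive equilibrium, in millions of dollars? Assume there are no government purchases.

980

Rearranging demand gives Qd = 97 - 2P; rearranging supply gives Qs = 8P - 3. Setting quantity demanded equal to quantity supplied, 97 - 2P = 8P - 3, gives P* = 10 and Q* = 77.
The floor of 38 is above the equilibrium price 10, so it binds.
At P = 38: Qd = 97 - 2·38 = 21 and Qs = 8·38 - 3 = 301.
Quantity traded falls to 21. At Q = 21 the demand price is (97 - 21)/2 = 38 and the supply price is (3 + 21)/8 = 3.
Deadweight loss = ½ · (38 - 3) · (77 - 21) = ½ · 35 · 56 = 980.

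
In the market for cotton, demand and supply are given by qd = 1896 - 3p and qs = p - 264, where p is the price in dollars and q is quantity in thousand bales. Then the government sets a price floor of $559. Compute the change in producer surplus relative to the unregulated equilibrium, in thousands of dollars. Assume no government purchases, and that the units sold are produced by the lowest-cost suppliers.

In a free market, 1896 - 3p = p - 264 gives the equilibrium p* = 540, q* = 276.
Because the floor (559) lies above the market-clearing price, it is binding.
At p = 559: qd = 1896 - 3·559 = 219 and qs = 559 - 264 = 295.
Producer surplus without the control is ½ · (540 - 264) · 276 = 38088.
With the floor, 219 units are sold at 559. The supply price at q = 219 is 483, so PS = ½ · [(559 - 264) + (559 - 483)] · 219 = 40624.5.
Change in producer surplus = 40624.5 - 38088 = 2536.5.

2536.5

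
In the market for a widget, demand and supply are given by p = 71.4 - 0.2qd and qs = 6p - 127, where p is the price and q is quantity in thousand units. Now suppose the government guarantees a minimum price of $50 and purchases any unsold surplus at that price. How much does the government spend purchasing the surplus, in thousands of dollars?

Rearranging demand gives qd = 357 - 5p. Equilibrium: 357 - 5p = 6p - 127, so 484 = 11p and p* = 44, q* = 137.
Because the floor (50) lies above the market-clearing price, it is binding.
At p = 50: qd = 357 - 5·50 = 107 and qs = 6·50 - 127 = 173.
Surplus = qs - qd = 66.
Government expenditure = surplus × support price = 66 × 50 = 3300.

3300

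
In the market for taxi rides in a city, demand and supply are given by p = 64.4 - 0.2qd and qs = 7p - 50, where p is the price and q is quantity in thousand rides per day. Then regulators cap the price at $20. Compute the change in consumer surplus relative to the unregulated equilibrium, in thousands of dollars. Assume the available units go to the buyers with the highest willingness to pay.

397.1

Rearranging demand gives qd = 322 - 5p. Setting quantity demanded equal to quantity supplied, 322 - 5p = 7p - 50, gives p* = 31 and q* = 167.
The ceiling of 20 is below the equilibrium price 31, so it binds.
At p = 20: qd = 322 - 5·20 = 222 and qs = 7·20 - 50 = 90.
Consumer surplus without the control is ½ · (64.4 - 31) · 167 = 2788.9.
With the ceiling, 90 units are sold at 20 (assume they go to the highest-value buyers). The demand price at q = 90 is 46.4, so CS = ½ · [(64.4 - 20) + (46.4 - 20)] · 90 = 3186.
Change in consumer surplus = 3186 - 2788.9 = 397.1.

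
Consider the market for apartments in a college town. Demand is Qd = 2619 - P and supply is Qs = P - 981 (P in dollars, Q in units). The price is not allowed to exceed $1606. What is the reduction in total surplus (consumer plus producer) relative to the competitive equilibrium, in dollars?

Setting quantity demanded equal to quantity supplied, 2619 - P = P - 981, gives P* = 1800 and Q* = 819.
Since 1606 < 1800, the ceiling is binding.
At P = 1606: Qd = 2619 - 1606 = 1013 and Qs = 1606 - 981 = 625.
Quantity traded falls to 625. At Q = 625 the demand price is 2619 - 625 = 1994 and the supply price is 981 + 625 = 1606.
Deadweight loss = ½ · (1994 - 1606) · (819 - 625) = ½ · 388 · 194 = 37636.

37636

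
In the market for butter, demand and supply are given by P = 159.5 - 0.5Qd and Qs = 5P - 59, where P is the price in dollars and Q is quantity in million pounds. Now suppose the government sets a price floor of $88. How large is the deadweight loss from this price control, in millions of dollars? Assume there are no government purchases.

1618.4

Rearranging demand gives Qd = 319 - 2P. Setting quantity demanded equal to quantity supplied, 319 - 2P = 5P - 59, gives P* = 54 and Q* = 211.
The floor of 88 is above the equilibrium price 54, so it binds.
At P = 88: Qd = 319 - 2·88 = 143 and Qs = 5·88 - 59 = 381.
Quantity traded falls to 143. At Q = 143 the demand price is (319 - 143)/2 = 88 and the supply price is (59 + 143)/5 = 40.4.
Deadweight loss = ½ · (88 - 40.4) · (211 - 143) = ½ · 47.6 · 68 = 1618.4.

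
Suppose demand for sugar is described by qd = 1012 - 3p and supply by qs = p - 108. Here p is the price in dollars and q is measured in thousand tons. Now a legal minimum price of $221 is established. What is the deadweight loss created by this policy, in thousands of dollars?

Equilibrium: 1012 - 3p = p - 108, so 1120 = 4p and p* = 280, q* = 172.
The floor of 221 is below the equilibrium price 280, so it is not binding; the market clears at p* = 280, q* = 172.
Since the control does not bind, no trades are prevented and deadweight loss is zero.

0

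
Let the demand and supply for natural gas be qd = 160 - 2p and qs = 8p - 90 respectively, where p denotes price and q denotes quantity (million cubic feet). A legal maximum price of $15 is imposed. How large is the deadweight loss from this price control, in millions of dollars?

Setting quantity demanded equal to quantity supplied, 160 - 2p = 8p - 90, gives p* = 25 and q* = 110.
Since 15 < 25, the ceiling is binding.
At p = 15: qd = 160 - 2·15 = 130 and qs = 8·15 - 90 = 30.
Quantity traded falls to 30. At q = 30 the demand price is (160 - 30)/2 = 65 and the supply price is (90 + 30)/8 = 15.
Deadweight loss = ½ · (65 - 15) · (110 - 30) = ½ · 50 · 80 = 2000.

2000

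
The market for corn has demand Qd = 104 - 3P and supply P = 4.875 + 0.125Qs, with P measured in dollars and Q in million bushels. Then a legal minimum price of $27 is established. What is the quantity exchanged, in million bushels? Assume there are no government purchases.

Rearranging supply gives Qs = 8P - 39. Setting quantity demanded equal to quantity supplied, 104 - 3P = 8P - 39, gives P* = 13 and Q* = 65.
The floor of 27 is above the equilibrium price 13, so it binds.
At P = 27: Qd = 104 - 3·27 = 23 and Qs = 8·27 - 39 = 177.
The quantity actually transacted is the short side, demand: 23.

23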